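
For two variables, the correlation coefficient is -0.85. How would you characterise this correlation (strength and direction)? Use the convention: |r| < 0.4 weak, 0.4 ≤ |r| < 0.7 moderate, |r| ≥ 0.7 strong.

r = -0.85 < 0 so the relationship is negative.
|r| = 0.85, which falls in the strong range.

strong negative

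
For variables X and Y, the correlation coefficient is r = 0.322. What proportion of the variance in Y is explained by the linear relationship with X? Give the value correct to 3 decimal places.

0.104

r² = (0.322)² = 0.104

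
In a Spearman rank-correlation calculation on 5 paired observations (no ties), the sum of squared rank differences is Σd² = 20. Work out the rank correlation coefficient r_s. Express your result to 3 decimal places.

0.000

ρ = 1 − 6Σd² / [n(n²−1)] = 1 − 6×20 / (5×24)
  = 1 − 120/120 = 1 − 1.0000 ≈ 0.000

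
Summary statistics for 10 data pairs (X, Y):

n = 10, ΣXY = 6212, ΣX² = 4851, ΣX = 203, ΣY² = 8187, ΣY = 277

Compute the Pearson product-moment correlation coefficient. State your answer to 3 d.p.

0.961

r = (nΣXY − ΣXΣY) / √[(nΣX² − (ΣX)²)(nΣY² − (ΣY)²)]
Numerator: 10×6212 − 203×277 = 5889
Denominator: √[(48510 − 41209)(81870 − 76729)] = √[7301 × 5141] = 6126.5358
r = 5889 / 6126.5358 ≈ 0.961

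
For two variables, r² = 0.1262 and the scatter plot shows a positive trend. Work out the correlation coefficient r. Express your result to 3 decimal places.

|r| = √0.1262 = 0.355
The association is positive, so r = 0.355.

0.355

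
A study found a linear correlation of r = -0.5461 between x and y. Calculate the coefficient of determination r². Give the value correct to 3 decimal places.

r² = (-0.5461)² = 0.298

0.298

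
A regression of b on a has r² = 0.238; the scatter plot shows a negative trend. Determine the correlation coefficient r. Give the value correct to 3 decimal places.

|r| = √0.238 = 0.488
The association is negative, so r = −0.488.

-0.488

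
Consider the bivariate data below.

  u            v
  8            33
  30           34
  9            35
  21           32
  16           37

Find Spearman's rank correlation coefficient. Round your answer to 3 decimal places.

-0.100

Rank u: 1, 5, 2, 4, 3
Rank v: 2, 3, 4, 1, 5
d = rank(u) − rank(v): -1, 2, -2, 3, -2; Σd² = 22
ρ = 1 − 6Σd² / [n(n²−1)] = 1 − 6×22 / (5×24) = 1 − 132/120 ≈ -0.100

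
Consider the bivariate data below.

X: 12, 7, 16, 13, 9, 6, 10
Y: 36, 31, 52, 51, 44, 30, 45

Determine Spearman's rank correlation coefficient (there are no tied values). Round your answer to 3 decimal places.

0.893

Rank X: 5, 2, 7, 6, 3, 1, 4
Rank Y: 3, 2, 7, 6, 4, 1, 5
d = rank(X) − rank(Y): 2, 0, 0, 0, -1, 0, -1; Σd² = 6
ρ = 1 − 6Σd² / [n(n²−1)] = 1 − 6×6 / (7×48) = 1 − 36/336 ≈ 0.893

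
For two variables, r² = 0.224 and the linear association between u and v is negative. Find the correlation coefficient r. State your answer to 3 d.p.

|r| = √0.224 = 0.473
The association is negative, so r = −0.473.

-0.473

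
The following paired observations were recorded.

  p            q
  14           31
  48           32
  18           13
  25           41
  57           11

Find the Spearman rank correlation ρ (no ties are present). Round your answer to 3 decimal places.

-0.200

Rank p: 1, 4, 2, 3, 5
Rank q: 3, 4, 2, 5, 1
d = rank(p) − rank(q): -2, 0, 0, -2, 4; Σd² = 24
ρ = 1 − 6Σd² / [n(n²−1)] = 1 − 6×24 / (5×24) = 1 − 144/120 ≈ -0.200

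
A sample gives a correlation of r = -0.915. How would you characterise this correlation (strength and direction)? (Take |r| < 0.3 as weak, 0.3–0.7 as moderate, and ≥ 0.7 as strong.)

r = -0.915 < 0 so the relationship is negative.
|r| = 0.915, which falls in the strong range.

strong negative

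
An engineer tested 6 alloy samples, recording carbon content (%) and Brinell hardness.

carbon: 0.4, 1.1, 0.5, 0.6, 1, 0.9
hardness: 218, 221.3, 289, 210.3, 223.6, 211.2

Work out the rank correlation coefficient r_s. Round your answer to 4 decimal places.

Rank carbon: 1, 6, 2, 3, 5, 4
Rank hardness: 3, 4, 6, 1, 5, 2
d = rank(carbon) − rank(hardness): -2, 2, -4, 2, 0, 2; Σd² = 32
ρ = 1 − 6Σd² / [n(n²−1)] = 1 − 6×32 / (6×35) = 1 − 192/210 ≈ 0.0857

0.0857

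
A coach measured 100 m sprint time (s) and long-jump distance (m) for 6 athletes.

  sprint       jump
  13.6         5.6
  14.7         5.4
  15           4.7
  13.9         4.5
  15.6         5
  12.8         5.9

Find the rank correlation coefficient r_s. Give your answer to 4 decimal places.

Rank sprint: 2, 4, 5, 3, 6, 1
Rank jump: 5, 4, 2, 1, 3, 6
d = rank(sprint) − rank(jump): -3, 0, 3, 2, 3, -5; Σd² = 56
ρ = 1 − 6Σd² / [n(n²−1)] = 1 − 6×56 / (6×35) = 1 − 336/210 ≈ -0.6000

-0.6000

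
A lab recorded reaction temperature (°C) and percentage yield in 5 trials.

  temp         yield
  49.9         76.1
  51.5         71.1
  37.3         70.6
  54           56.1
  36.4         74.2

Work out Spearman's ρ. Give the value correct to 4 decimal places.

-0.5000

Rank temp: 3, 4, 2, 5, 1
Rank yield: 5, 3, 2, 1, 4
d = rank(temp) − rank(yield): -2, 1, 0, 4, -3; Σd² = 30
ρ = 1 − 6Σd² / [n(n²−1)] = 1 − 6×30 / (5×24) = 1 − 180/120 ≈ -0.5000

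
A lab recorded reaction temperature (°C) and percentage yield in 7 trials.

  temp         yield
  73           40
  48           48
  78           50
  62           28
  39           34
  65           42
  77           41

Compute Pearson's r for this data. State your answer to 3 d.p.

n = 7, Σx = 442, Σy = 283, Σx² = 29236, Σy² = 11789, Σxy = 18073
nΣxy − ΣxΣy = 126511 − 125086 = 1425
nΣx² − (Σx)² = 204652 − 195364 = 9288; nΣy² − (Σy)² = 82523 − 80089 = 2434
r = 1425 / √(9288 × 2434) = 1425 / 4754.6811 ≈ 0.300

0.300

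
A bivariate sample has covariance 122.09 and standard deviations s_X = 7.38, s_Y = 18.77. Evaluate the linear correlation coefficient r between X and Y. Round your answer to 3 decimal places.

r = Cov(X,Y) / (s_X · s_Y) = 122.09 / (7.38 × 18.77)
  = 122.09 / 138.5226 ≈ 0.881

0.881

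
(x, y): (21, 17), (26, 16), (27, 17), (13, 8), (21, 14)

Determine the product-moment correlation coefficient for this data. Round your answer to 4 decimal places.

0.8910

n = 5, Σx = 108, Σy = 72, Σx² = 2456, Σy² = 1094, Σxy = 1630
nΣxy − ΣxΣy = 8150 − 7776 = 374
nΣx² − (Σx)² = 12280 − 11664 = 616; nΣy² − (Σy)² = 5470 − 5184 = 286
r = 374 / √(616 × 286) = 374 / 419.7332 ≈ 0.8910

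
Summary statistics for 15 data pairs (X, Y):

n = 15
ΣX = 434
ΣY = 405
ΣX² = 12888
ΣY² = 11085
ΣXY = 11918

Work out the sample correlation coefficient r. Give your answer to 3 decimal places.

0.898

r = (nΣXY − ΣXΣY) / √[(nΣX² − (ΣX)²)(nΣY² − (ΣY)²)]
Numerator: 15×11918 − 434×405 = 3000
Denominator: √[(193320 − 188356)(166275 − 164025)] = √[4964 × 2250] = 3342.0054
r = 3000 / 3342.0054 ≈ 0.898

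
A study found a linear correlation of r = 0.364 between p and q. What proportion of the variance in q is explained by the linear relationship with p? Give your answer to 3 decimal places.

0.132

r² = (0.364)² = 0.132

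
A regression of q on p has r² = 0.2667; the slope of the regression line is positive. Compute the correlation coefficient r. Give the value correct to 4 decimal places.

|r| = √0.2667 = 0.5164
The association is positive, so r = 0.5164.

0.5164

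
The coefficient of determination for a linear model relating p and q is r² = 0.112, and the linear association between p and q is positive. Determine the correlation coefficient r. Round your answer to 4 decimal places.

0.3347

|r| = √0.112 = 0.3347
The association is positive, so r = 0.3347.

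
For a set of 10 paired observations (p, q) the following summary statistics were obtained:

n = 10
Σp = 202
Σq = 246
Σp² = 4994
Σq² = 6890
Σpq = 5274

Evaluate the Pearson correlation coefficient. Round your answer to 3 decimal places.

r = (nΣpq − ΣpΣq) / √[(nΣp² − (Σp)²)(nΣq² − (Σq)²)]
Numerator: 10×5274 − 202×246 = 3048
Denominator: √[(49940 − 40804)(68900 − 60516)] = √[9136 × 8384] = 8751.9269
r = 3048 / 8751.9269 ≈ 0.348

0.348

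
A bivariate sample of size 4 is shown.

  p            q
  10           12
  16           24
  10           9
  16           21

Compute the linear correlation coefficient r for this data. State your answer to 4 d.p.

n = 4, Σp = 52, Σq = 66, Σp² = 712, Σq² = 1242, Σpq = 930
nΣpq − ΣpΣq = 3720 − 3432 = 288
nΣp² − (Σp)² = 2848 − 2704 = 144; nΣq² − (Σq)² = 4968 − 4356 = 612
r = 288 / √(144 × 612) = 288 / 296.8636 ≈ 0.9701

0.9701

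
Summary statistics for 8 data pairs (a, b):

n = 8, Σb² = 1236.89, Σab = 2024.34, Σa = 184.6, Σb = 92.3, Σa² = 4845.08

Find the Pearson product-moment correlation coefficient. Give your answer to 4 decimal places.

r = (nΣab − ΣaΣb) / √[(nΣa² − (Σa)²)(nΣb² − (Σb)²)]
Numerator: 8×2024.34 − 184.6×92.3 = -843.86
Denominator: √[(38760.64 − 34077.16)(9895.12 − 8519.29)] = √[4683.48 × 1375.83] = 2538.4389
r = -843.86 / 2538.4389 ≈ -0.3324

-0.3324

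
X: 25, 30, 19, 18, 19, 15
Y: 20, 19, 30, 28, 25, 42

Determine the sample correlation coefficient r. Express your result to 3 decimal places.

-0.849

n = 6, ΣX = 126, ΣY = 164, ΣX² = 2796, ΣY² = 4834, ΣXY = 3249
nΣXY − ΣXΣY = 19494 − 20664 = -1170
nΣX² − (ΣX)² = 16776 − 15876 = 900; nΣY² − (ΣY)² = 29004 − 26896 = 2108
r = -1170 / √(900 × 2108) = -1170 / 1377.3888 ≈ -0.849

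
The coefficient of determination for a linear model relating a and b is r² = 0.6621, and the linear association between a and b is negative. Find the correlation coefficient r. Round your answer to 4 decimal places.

-0.8137

|r| = √0.6621 = 0.8137
The association is negative, so r = −0.8137.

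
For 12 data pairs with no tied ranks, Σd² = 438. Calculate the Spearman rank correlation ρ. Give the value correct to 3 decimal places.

ρ = 1 − 6Σd² / [n(n²−1)] = 1 − 6×438 / (12×143)
  = 1 − 2628/1716 = 1 − 1.5315 ≈ -0.531

-0.531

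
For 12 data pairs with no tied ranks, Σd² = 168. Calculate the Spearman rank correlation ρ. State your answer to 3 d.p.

0.413

ρ = 1 − 6Σd² / [n(n²−1)] = 1 − 6×168 / (12×143)
  = 1 − 1008/1716 = 1 − 0.5874 ≈ 0.413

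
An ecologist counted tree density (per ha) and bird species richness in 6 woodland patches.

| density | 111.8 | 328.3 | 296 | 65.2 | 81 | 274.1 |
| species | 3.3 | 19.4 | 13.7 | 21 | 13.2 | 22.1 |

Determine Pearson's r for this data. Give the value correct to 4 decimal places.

0.3403

n = 6, Σx = 1156.4, Σy = 92.7, Σx² = 293838.98, Σy² = 1678.59, Σxy = 19289.17
nΣxy − ΣxΣy = 115735.02 − 107198.28 = 8536.74
nΣx² − (Σx)² = 1763033.88 − 1337260.96 = 425772.92; nΣy² − (Σy)² = 10071.54 − 8593.29 = 1478.25
r = 8536.74 / √(425772.92 × 1478.25) = 8536.74 / 25087.8221 ≈ 0.3403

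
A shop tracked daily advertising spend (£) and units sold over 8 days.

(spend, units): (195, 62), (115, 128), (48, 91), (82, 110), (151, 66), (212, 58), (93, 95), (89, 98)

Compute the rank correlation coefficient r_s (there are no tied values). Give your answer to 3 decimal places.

Rank spend: 7, 5, 1, 2, 6, 8, 4, 3
Rank units: 2, 8, 4, 7, 3, 1, 5, 6
d = rank(spend) − rank(units): 5, -3, -3, -5, 3, 7, -1, -3; Σd² = 136
ρ = 1 − 6Σd² / [n(n²−1)] = 1 − 6×136 / (8×63) = 1 − 816/504 ≈ -0.619

-0.619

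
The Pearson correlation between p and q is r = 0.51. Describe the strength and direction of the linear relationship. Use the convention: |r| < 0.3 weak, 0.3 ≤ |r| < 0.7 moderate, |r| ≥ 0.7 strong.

r = 0.51 > 0 so the relationship is positive.
|r| = 0.51, which falls in the moderate range.

moderate positive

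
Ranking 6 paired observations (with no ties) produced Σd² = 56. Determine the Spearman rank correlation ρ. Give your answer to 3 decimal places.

-0.600

ρ = 1 − 6Σd² / [n(n²−1)] = 1 − 6×56 / (6×35)
  = 1 − 336/210 = 1 − 1.6000 ≈ -0.600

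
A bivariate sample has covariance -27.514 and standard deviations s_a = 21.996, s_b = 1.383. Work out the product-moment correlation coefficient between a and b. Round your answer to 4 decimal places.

-0.9045

r = Cov(a,b) / (s_a · s_b) = -27.514 / (21.996 × 1.383)
  = -27.514 / 30.4205 ≈ -0.9045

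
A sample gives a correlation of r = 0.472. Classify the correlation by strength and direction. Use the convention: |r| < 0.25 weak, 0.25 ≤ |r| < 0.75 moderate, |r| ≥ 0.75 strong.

r = 0.472 > 0 so the relationship is positive.
|r| = 0.472, which falls in the moderate range.

moderate positive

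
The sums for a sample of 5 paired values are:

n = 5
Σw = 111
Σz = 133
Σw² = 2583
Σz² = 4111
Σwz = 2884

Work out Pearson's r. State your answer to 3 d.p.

r = (nΣwz − ΣwΣz) / √[(nΣw² − (Σw)²)(nΣz² − (Σz)²)]
Numerator: 5×2884 − 111×133 = -343
Denominator: √[(12915 − 12321)(20555 − 17689)] = √[594 × 2866] = 1304.7620
r = -343 / 1304.7620 ≈ -0.263

-0.263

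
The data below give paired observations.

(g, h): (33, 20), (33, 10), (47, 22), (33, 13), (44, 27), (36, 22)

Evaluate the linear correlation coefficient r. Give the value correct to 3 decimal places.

n = 6, Σg = 226, Σh = 114, Σg² = 8708, Σh² = 2366, Σgh = 4433
nΣgh − ΣgΣh = 26598 − 25764 = 834
nΣg² − (Σg)² = 52248 − 51076 = 1172; nΣh² − (Σh)² = 14196 − 12996 = 1200
r = 834 / √(1172 × 1200) = 834 / 1185.9174 ≈ 0.703

0.703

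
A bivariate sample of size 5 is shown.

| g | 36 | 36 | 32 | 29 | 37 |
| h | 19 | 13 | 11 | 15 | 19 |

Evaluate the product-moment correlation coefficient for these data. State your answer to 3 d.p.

0.495

n = 5, Σg = 170, Σh = 77, Σg² = 5826, Σh² = 1237, Σgh = 2642
nΣgh − ΣgΣh = 13210 − 13090 = 120
nΣg² − (Σg)² = 29130 − 28900 = 230; nΣh² − (Σh)² = 6185 − 5929 = 256
r = 120 / √(230 × 256) = 120 / 242.6520 ≈ 0.495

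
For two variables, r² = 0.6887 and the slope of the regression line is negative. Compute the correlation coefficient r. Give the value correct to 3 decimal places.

|r| = √0.6887 = 0.830
The association is negative, so r = −0.830.

-0.830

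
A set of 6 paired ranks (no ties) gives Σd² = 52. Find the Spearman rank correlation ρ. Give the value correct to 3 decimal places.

ρ = 1 − 6Σd² / [n(n²−1)] = 1 − 6×52 / (6×35)
  = 1 − 312/210 = 1 − 1.4857 ≈ -0.486

-0.486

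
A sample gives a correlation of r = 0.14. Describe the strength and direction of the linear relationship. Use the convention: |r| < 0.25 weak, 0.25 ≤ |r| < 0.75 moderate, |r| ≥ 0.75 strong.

r = 0.14 > 0 so the relationship is positive.
|r| = 0.14, which falls in the weak range.

weak positive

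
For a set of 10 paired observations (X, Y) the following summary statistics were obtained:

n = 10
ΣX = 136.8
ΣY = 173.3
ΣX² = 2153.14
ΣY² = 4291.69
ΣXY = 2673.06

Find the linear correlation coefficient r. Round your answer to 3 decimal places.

r = (nΣXY − ΣXΣY) / √[(nΣX² − (ΣX)²)(nΣY² − (ΣY)²)]
Numerator: 10×2673.06 − 136.8×173.3 = 3023.16
Denominator: √[(21531.4 − 18714.24)(42916.9 − 30032.89)] = √[2817.16 × 12884.01] = 6024.6425
r = 3023.16 / 6024.6425 ≈ 0.502

0.502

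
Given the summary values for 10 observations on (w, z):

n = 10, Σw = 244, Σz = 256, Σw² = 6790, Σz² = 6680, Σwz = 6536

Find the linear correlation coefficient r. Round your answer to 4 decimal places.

r = (nΣwz − ΣwΣz) / √[(nΣw² − (Σw)²)(nΣz² − (Σz)²)]
Numerator: 10×6536 − 244×256 = 2896
Denominator: √[(67900 − 59536)(66800 − 65536)] = √[8364 × 1264] = 3251.4760
r = 2896 / 3251.4760 ≈ 0.8907

0.8907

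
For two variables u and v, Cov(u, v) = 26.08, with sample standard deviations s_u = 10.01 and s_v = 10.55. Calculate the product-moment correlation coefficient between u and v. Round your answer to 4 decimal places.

0.2470

r = Cov(u,v) / (s_u · s_v) = 26.08 / (10.01 × 10.55)
  = 26.08 / 105.6055 ≈ 0.2470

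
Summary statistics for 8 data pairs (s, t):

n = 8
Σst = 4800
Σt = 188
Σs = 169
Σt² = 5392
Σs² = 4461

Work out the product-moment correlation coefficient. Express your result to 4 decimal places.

0.8894

r = (nΣst − ΣsΣt) / √[(nΣs² − (Σs)²)(nΣt² − (Σt)²)]
Numerator: 8×4800 − 169×188 = 6628
Denominator: √[(35688 − 28561)(43136 − 35344)] = √[7127 × 7792] = 7452.0859
r = 6628 / 7452.0859 ≈ 0.8894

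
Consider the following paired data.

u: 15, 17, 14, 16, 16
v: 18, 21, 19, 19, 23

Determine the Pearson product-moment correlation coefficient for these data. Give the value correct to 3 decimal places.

n = 5, Σu = 78, Σv = 100, Σu² = 1222, Σv² = 2016, Σuv = 1565
nΣuv − ΣuΣv = 7825 − 7800 = 25
nΣu² − (Σu)² = 6110 − 6084 = 26; nΣv² − (Σv)² = 10080 − 10000 = 80
r = 25 / √(26 × 80) = 25 / 45.6070 ≈ 0.548

0.548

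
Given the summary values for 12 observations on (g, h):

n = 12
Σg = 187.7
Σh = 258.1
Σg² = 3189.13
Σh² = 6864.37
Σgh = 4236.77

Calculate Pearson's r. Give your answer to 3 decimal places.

0.346

r = (nΣgh − ΣgΣh) / √[(nΣg² − (Σg)²)(nΣh² − (Σh)²)]
Numerator: 12×4236.77 − 187.7×258.1 = 2395.87
Denominator: √[(38269.56 − 35231.29)(82372.44 − 66615.61)] = √[3038.27 × 15756.83] = 6919.0681
r = 2395.87 / 6919.0681 ≈ 0.346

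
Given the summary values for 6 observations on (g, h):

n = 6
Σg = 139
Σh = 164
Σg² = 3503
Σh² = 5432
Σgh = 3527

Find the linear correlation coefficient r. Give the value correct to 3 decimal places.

-0.526

r = (nΣgh − ΣgΣh) / √[(nΣg² − (Σg)²)(nΣh² − (Σh)²)]
Numerator: 6×3527 − 139×164 = -1634
Denominator: √[(21018 − 19321)(32592 − 26896)] = √[1697 × 5696] = 3109.0371
r = -1634 / 3109.0371 ≈ -0.526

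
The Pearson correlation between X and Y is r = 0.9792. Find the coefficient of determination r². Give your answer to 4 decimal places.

r² = (0.9792)² = 0.9588

0.9588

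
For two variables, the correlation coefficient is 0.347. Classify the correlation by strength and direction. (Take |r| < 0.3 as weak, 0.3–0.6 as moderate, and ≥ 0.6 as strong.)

r = 0.347 > 0 so the relationship is positive.
|r| = 0.347, which falls in the moderate range.

moderate positive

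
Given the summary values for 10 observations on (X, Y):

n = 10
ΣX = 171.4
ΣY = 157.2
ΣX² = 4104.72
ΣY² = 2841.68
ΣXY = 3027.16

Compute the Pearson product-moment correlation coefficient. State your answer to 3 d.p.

r = (nΣXY − ΣXΣY) / √[(nΣX² − (ΣX)²)(nΣY² − (ΣY)²)]
Numerator: 10×3027.16 − 171.4×157.2 = 3327.52
Denominator: √[(41047.2 − 29377.96)(28416.8 − 24711.84)] = √[11669.24 × 3704.96] = 6575.2618
r = 3327.52 / 6575.2618 ≈ 0.506

0.506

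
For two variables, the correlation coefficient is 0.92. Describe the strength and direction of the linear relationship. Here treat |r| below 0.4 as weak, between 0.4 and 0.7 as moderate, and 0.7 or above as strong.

strong positive

r = 0.92 > 0 so the relationship is positive.
|r| = 0.92, which falls in the strong range.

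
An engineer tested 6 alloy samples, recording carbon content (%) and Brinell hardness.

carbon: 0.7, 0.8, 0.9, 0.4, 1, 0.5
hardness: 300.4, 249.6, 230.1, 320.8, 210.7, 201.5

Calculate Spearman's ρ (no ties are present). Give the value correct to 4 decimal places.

Rank carbon: 3, 4, 5, 1, 6, 2
Rank hardness: 5, 4, 3, 6, 2, 1
d = rank(carbon) − rank(hardness): -2, 0, 2, -5, 4, 1; Σd² = 50
ρ = 1 − 6Σd² / [n(n²−1)] = 1 − 6×50 / (6×35) = 1 − 300/210 ≈ -0.4286

-0.4286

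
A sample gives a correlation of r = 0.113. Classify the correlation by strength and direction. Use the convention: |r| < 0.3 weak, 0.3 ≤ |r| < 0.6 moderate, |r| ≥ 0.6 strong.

r = 0.113 > 0 so the relationship is positive.
|r| = 0.113, which falls in the weak range.

weak positive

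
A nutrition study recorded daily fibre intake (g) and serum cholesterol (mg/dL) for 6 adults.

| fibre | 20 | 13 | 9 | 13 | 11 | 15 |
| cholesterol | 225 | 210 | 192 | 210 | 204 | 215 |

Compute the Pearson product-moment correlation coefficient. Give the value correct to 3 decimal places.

0.965

n = 6, Σx = 81, Σy = 1256, Σx² = 1165, Σy² = 263530, Σxy = 17157
nΣxy − ΣxΣy = 102942 − 101736 = 1206
nΣx² − (Σx)² = 6990 − 6561 = 429; nΣy² − (Σy)² = 1581180 − 1577536 = 3644
r = 1206 / √(429 × 3644) = 1206 / 1250.3104 ≈ 0.965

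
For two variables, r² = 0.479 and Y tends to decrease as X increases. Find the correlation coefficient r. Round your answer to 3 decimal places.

-0.692

|r| = √0.479 = 0.692
The association is negative, so r = −0.692.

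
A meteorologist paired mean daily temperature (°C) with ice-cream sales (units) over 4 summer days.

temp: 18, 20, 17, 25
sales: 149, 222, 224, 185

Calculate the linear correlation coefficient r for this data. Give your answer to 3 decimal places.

-0.119

n = 4, Σx = 80, Σy = 780, Σx² = 1638, Σy² = 155886, Σxy = 15555
nΣxy − ΣxΣy = 62220 − 62400 = -180
nΣx² − (Σx)² = 6552 − 6400 = 152; nΣy² − (Σy)² = 623544 − 608400 = 15144
r = -180 / √(152 × 15144) = -180 / 1517.1974 ≈ -0.119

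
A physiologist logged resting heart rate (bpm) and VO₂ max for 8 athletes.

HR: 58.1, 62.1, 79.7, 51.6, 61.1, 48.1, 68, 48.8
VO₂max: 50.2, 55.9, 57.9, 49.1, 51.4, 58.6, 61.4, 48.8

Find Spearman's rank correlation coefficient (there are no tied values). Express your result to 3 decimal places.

Rank HR: 4, 6, 8, 3, 5, 1, 7, 2
Rank VO₂max: 3, 5, 6, 2, 4, 7, 8, 1
d = rank(HR) − rank(VO₂max): 1, 1, 2, 1, 1, -6, -1, 1; Σd² = 46
ρ = 1 − 6Σd² / [n(n²−1)] = 1 − 6×46 / (8×63) = 1 − 276/504 ≈ 0.452

0.452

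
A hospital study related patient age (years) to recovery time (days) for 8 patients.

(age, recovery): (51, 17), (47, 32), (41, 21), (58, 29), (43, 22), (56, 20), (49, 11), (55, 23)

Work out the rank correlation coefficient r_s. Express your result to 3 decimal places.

Rank age: 5, 3, 1, 8, 2, 7, 4, 6
Rank recovery: 2, 8, 4, 7, 5, 3, 1, 6
d = rank(age) − rank(recovery): 3, -5, -3, 1, -3, 4, 3, 0; Σd² = 78
ρ = 1 − 6Σd² / [n(n²−1)] = 1 − 6×78 / (8×63) = 1 − 468/504 ≈ 0.071

0.071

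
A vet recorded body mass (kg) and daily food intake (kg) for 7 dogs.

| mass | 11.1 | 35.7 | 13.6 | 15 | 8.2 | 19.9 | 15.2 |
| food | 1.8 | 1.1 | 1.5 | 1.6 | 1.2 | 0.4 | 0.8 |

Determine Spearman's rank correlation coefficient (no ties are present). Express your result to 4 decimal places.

-0.6429

Rank mass: 2, 7, 3, 4, 1, 6, 5
Rank food: 7, 3, 5, 6, 4, 1, 2
d = rank(mass) − rank(food): -5, 4, -2, -2, -3, 5, 3; Σd² = 92
ρ = 1 − 6Σd² / [n(n²−1)] = 1 − 6×92 / (7×48) = 1 − 552/336 ≈ -0.6429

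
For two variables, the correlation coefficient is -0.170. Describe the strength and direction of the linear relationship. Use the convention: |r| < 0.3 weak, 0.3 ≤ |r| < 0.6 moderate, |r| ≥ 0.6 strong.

r = -0.170 < 0 so the relationship is negative.
|r| = 0.170, which falls in the weak range.

weak negative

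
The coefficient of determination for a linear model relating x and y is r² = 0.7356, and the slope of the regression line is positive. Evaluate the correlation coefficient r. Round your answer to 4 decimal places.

|r| = √0.7356 = 0.8577
The association is positive, so r = 0.8577.

0.8577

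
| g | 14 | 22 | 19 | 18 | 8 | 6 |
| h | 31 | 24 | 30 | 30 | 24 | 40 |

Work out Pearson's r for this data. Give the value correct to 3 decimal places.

-0.488

n = 6, Σg = 87, Σh = 179, Σg² = 1465, Σh² = 5513, Σgh = 2504
nΣgh − ΣgΣh = 15024 − 15573 = -549
nΣg² − (Σg)² = 8790 − 7569 = 1221; nΣh² − (Σh)² = 33078 − 32041 = 1037
r = -549 / √(1221 × 1037) = -549 / 1125.2453 ≈ -0.488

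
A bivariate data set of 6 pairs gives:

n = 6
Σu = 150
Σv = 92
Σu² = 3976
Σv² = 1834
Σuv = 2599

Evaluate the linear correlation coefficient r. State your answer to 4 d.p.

0.9667

r = (nΣuv − ΣuΣv) / √[(nΣu² − (Σu)²)(nΣv² − (Σv)²)]
Numerator: 6×2599 − 150×92 = 1794
Denominator: √[(23856 − 22500)(11004 − 8464)] = √[1356 × 2540] = 1855.8664
r = 1794 / 1855.8664 ≈ 0.9667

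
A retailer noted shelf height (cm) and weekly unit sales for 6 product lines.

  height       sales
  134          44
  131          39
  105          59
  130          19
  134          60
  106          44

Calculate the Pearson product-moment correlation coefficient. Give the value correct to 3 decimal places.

n = 6, Σx = 740, Σy = 265, Σx² = 92234, Σy² = 12835, Σxy = 32374
nΣxy − ΣxΣy = 194244 − 196100 = -1856
nΣx² − (Σx)² = 553404 − 547600 = 5804; nΣy² − (Σy)² = 77010 − 70225 = 6785
r = -1856 / √(5804 × 6785) = -1856 / 6275.3598 ≈ -0.296

-0.296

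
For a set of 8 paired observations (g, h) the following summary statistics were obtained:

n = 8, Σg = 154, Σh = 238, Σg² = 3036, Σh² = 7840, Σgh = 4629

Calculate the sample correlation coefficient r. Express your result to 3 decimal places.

0.204

r = (nΣgh − ΣgΣh) / √[(nΣg² − (Σg)²)(nΣh² − (Σh)²)]
Numerator: 8×4629 − 154×238 = 380
Denominator: √[(24288 − 23716)(62720 − 56644)] = √[572 × 6076] = 1864.2618
r = 380 / 1864.2618 ≈ 0.204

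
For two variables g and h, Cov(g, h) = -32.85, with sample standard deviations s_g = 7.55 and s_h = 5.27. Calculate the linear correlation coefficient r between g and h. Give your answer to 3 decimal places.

-0.826

r = Cov(g,h) / (s_g · s_h) = -32.85 / (7.55 × 5.27)
  = -32.85 / 39.7885 ≈ -0.826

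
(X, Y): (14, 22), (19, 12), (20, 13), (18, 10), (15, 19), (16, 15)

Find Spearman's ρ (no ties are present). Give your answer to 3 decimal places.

-0.771

Rank X: 1, 5, 6, 4, 2, 3
Rank Y: 6, 2, 3, 1, 5, 4
d = rank(X) − rank(Y): -5, 3, 3, 3, -3, -1; Σd² = 62
ρ = 1 − 6Σd² / [n(n²−1)] = 1 − 6×62 / (6×35) = 1 − 372/210 ≈ -0.771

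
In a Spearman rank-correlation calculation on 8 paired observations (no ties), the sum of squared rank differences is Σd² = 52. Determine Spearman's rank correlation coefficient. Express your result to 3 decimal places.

0.381

ρ = 1 − 6Σd² / [n(n²−1)] = 1 − 6×52 / (8×63)
  = 1 − 312/504 = 1 − 0.6190 ≈ 0.381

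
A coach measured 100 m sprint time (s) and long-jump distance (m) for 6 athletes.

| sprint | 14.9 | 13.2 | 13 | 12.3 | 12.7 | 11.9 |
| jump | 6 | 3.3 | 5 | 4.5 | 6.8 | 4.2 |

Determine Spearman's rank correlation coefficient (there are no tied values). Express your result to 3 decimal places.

0.200

Rank sprint: 6, 5, 4, 2, 3, 1
Rank jump: 5, 1, 4, 3, 6, 2
d = rank(sprint) − rank(jump): 1, 4, 0, -1, -3, -1; Σd² = 28
ρ = 1 − 6Σd² / [n(n²−1)] = 1 − 6×28 / (6×35) = 1 − 168/210 ≈ 0.200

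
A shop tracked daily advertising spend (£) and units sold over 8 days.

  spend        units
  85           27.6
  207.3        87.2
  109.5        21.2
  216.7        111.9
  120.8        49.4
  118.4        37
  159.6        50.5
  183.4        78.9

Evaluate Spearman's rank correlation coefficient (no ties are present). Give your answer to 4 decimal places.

Rank spend: 1, 7, 2, 8, 4, 3, 5, 6
Rank units: 2, 7, 1, 8, 4, 3, 5, 6
d = rank(spend) − rank(units): -1, 0, 1, 0, 0, 0, 0, 0; Σd² = 2
ρ = 1 − 6Σd² / [n(n²−1)] = 1 − 6×2 / (8×63) = 1 − 12/504 ≈ 0.9762

0.9762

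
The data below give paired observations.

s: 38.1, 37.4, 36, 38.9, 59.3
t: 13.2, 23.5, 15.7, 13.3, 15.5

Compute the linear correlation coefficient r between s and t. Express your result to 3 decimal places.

n = 5, Σs = 209.7, Σt = 81.2, Σs² = 9176.07, Σt² = 1390.12, Σst = 3383.54
nΣst − ΣsΣt = 16917.7 − 17027.64 = -109.94
nΣs² − (Σs)² = 45880.35 − 43974.09 = 1906.26; nΣt² − (Σt)² = 6950.6 − 6593.44 = 357.16
r = -109.94 / √(1906.26 × 357.16) = -109.94 / 825.1302 ≈ -0.133

-0.133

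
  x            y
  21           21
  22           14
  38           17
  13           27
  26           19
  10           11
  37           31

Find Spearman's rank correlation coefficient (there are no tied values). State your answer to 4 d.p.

0.2500

Rank x: 3, 4, 7, 2, 5, 1, 6
Rank y: 5, 2, 3, 6, 4, 1, 7
d = rank(x) − rank(y): -2, 2, 4, -4, 1, 0, -1; Σd² = 42
ρ = 1 − 6Σd² / [n(n²−1)] = 1 − 6×42 / (7×48) = 1 − 252/336 ≈ 0.2500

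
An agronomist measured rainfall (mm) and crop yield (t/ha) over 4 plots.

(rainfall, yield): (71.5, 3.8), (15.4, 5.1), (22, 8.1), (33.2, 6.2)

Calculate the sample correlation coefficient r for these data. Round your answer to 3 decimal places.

-0.656

n = 4, Σx = 142.1, Σy = 23.2, Σx² = 6935.65, Σy² = 144.5, Σxy = 734.28
nΣxy − ΣxΣy = 2937.12 − 3296.72 = -359.6
nΣx² − (Σx)² = 27742.6 − 20192.41 = 7550.19; nΣy² − (Σy)² = 578 − 538.24 = 39.76
r = -359.6 / √(7550.19 × 39.76) = -359.6 / 547.9010 ≈ -0.656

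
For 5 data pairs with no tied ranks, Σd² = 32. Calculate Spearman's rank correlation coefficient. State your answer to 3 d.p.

-0.600

ρ = 1 − 6Σd² / [n(n²−1)] = 1 − 6×32 / (5×24)
  = 1 − 192/120 = 1 − 1.6000 ≈ -0.600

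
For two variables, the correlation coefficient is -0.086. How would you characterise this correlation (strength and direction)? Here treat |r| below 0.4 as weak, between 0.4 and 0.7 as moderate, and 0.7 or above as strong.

weak negative

r = -0.086 < 0 so the relationship is negative.
|r| = 0.086, which falls in the weak range.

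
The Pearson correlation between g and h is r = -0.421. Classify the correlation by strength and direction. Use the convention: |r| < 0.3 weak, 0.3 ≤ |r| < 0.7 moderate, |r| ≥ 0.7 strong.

r = -0.421 < 0 so the relationship is negative.
|r| = 0.421, which falls in the moderate range.

moderate negative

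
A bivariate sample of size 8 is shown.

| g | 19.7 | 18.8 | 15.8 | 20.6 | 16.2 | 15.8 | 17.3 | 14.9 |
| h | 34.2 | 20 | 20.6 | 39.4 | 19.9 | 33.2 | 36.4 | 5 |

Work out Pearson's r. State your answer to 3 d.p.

n = 8, Σg = 139.1, Σh = 208.7, Σg² = 2448.91, Σh² = 6394.57, Σgh = 3738.02
nΣgh − ΣgΣh = 29904.16 − 29030.17 = 873.99
nΣg² − (Σg)² = 19591.28 − 19348.81 = 242.47; nΣh² − (Σh)² = 51156.56 − 43555.69 = 7600.87
r = 873.99 / √(242.47 × 7600.87) = 873.99 / 1357.5651 ≈ 0.644

0.644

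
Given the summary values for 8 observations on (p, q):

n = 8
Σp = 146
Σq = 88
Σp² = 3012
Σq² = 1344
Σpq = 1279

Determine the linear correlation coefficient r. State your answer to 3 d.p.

-0.905

r = (nΣpq − ΣpΣq) / √[(nΣp² − (Σp)²)(nΣq² − (Σq)²)]
Numerator: 8×1279 − 146×88 = -2616
Denominator: √[(24096 − 21316)(10752 − 7744)] = √[2780 × 3008] = 2891.7538
r = -2616 / 2891.7538 ≈ -0.905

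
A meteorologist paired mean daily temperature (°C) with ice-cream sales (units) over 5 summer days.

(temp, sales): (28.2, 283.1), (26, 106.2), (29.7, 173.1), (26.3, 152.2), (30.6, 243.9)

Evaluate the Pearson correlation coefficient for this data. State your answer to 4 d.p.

n = 5, Σx = 140.8, Σy = 958.5, Σx² = 3981.38, Σy² = 204039.71, Σxy = 27351.89
nΣxy − ΣxΣy = 136759.45 − 134956.8 = 1802.65
nΣx² − (Σx)² = 19906.9 − 19824.64 = 82.26; nΣy² − (Σy)² = 1020198.55 − 918722.25 = 101476.3
r = 1802.65 / √(82.26 × 101476.3) = 1802.65 / 2889.1937 ≈ 0.6239

0.6239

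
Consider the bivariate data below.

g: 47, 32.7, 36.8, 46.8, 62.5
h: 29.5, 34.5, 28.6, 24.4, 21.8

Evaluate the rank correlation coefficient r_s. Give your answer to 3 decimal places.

Rank g: 4, 1, 2, 3, 5
Rank h: 4, 5, 3, 2, 1
d = rank(g) − rank(h): 0, -4, -1, 1, 4; Σd² = 34
ρ = 1 − 6Σd² / [n(n²−1)] = 1 − 6×34 / (5×24) = 1 − 204/120 ≈ -0.700

-0.700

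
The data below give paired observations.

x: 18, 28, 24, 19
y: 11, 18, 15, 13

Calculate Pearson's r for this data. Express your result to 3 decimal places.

n = 4, Σx = 89, Σy = 57, Σx² = 2045, Σy² = 839, Σxy = 1309
nΣxy − ΣxΣy = 5236 − 5073 = 163
nΣx² − (Σx)² = 8180 − 7921 = 259; nΣy² − (Σy)² = 3356 − 3249 = 107
r = 163 / √(259 × 107) = 163 / 166.4722 ≈ 0.979

0.979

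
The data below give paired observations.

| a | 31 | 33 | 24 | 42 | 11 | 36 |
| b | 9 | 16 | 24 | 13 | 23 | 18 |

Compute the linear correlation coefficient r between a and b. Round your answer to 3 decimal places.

-0.667

n = 6, Σa = 177, Σb = 103, Σa² = 5807, Σb² = 1935, Σab = 2830
nΣab − ΣaΣb = 16980 − 18231 = -1251
nΣa² − (Σa)² = 34842 − 31329 = 3513; nΣb² − (Σb)² = 11610 − 10609 = 1001
r = -1251 / √(3513 × 1001) = -1251 / 1875.2368 ≈ -0.667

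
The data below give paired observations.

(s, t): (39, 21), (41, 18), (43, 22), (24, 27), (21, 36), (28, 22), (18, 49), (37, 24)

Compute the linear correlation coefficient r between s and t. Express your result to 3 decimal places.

-0.821

n = 8, Σs = 251, Σt = 219, Σs² = 8545, Σt² = 6735, Σst = 6293
nΣst − ΣsΣt = 50344 − 54969 = -4625
nΣs² − (Σs)² = 68360 − 63001 = 5359; nΣt² − (Σt)² = 53880 − 47961 = 5919
r = -4625 / √(5359 × 5919) = -4625 / 5632.0441 ≈ -0.821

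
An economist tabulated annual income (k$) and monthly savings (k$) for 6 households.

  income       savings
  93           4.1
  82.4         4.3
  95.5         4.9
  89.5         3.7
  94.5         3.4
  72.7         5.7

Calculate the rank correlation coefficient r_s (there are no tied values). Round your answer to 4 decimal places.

Rank income: 4, 2, 6, 3, 5, 1
Rank savings: 3, 4, 5, 2, 1, 6
d = rank(income) − rank(savings): 1, -2, 1, 1, 4, -5; Σd² = 48
ρ = 1 − 6Σd² / [n(n²−1)] = 1 − 6×48 / (6×35) = 1 − 288/210 ≈ -0.3714

-0.3714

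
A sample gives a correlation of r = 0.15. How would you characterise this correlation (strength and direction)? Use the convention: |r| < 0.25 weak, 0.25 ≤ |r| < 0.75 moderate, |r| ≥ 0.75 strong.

weak positive

r = 0.15 > 0 so the relationship is positive.
|r| = 0.15, which falls in the weak range.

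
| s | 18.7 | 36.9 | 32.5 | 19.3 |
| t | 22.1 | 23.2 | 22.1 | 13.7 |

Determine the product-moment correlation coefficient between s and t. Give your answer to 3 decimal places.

n = 4, Σs = 107.4, Σt = 81.1, Σs² = 3140.04, Σt² = 1702.75, Σst = 2252.01
nΣst − ΣsΣt = 9008.04 − 8710.14 = 297.9
nΣs² − (Σs)² = 12560.16 − 11534.76 = 1025.4; nΣt² − (Σt)² = 6811 − 6577.21 = 233.79
r = 297.9 / √(1025.4 × 233.79) = 297.9 / 489.6205 ≈ 0.608

0.608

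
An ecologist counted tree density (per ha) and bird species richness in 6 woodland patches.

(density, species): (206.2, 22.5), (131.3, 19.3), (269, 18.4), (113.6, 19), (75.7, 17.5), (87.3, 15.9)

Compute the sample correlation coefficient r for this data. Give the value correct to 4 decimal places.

0.5082

n = 6, Σx = 883.1, Σy = 112.6, Σx² = 158375.87, Σy² = 2137.36, Σxy = 16994.41
nΣxy − ΣxΣy = 101966.46 − 99437.06 = 2529.4
nΣx² − (Σx)² = 950255.22 − 779865.61 = 170389.61; nΣy² − (Σy)² = 12824.16 − 12678.76 = 145.4
r = 2529.4 / √(170389.61 × 145.4) = 2529.4 / 4977.4139 ≈ 0.5082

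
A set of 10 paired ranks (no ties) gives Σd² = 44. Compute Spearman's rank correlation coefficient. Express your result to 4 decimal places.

ρ = 1 − 6Σd² / [n(n²−1)] = 1 − 6×44 / (10×99)
  = 1 − 264/990 = 1 − 0.26667 ≈ 0.7333

0.7333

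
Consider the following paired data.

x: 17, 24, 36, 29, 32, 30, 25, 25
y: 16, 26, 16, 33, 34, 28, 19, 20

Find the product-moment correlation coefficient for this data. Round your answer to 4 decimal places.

n = 8, Σx = 218, Σy = 192, Σx² = 6176, Σy² = 4978, Σxy = 5332
nΣxy − ΣxΣy = 42656 − 41856 = 800
nΣx² − (Σx)² = 49408 − 47524 = 1884; nΣy² − (Σy)² = 39824 − 36864 = 2960
r = 800 / √(1884 × 2960) = 800 / 2361.4911 ≈ 0.3388

0.3388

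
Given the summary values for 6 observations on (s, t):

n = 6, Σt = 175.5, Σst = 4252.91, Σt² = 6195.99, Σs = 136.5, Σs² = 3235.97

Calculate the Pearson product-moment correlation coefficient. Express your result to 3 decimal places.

0.699

r = (nΣst − ΣsΣt) / √[(nΣs² − (Σs)²)(nΣt² − (Σt)²)]
Numerator: 6×4252.91 − 136.5×175.5 = 1561.71
Denominator: √[(19415.82 − 18632.25)(37175.94 − 30800.25)] = √[783.57 × 6375.69] = 2235.1285
r = 1561.71 / 2235.1285 ≈ 0.699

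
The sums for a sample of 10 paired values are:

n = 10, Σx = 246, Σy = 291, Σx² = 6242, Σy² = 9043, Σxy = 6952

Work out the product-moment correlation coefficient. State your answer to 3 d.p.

r = (nΣxy − ΣxΣy) / √[(nΣx² − (Σx)²)(nΣy² − (Σy)²)]
Numerator: 10×6952 − 246×291 = -2066
Denominator: √[(62420 − 60516)(90430 − 84681)] = √[1904 × 5749] = 3308.4885
r = -2066 / 3308.4885 ≈ -0.624

-0.624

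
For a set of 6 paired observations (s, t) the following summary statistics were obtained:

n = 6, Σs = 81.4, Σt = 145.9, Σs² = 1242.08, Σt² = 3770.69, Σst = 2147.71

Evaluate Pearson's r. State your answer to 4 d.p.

r = (nΣst − ΣsΣt) / √[(nΣs² − (Σs)²)(nΣt² − (Σt)²)]
Numerator: 6×2147.71 − 81.4×145.9 = 1010
Denominator: √[(7452.48 − 6625.96)(22624.14 − 21286.81)] = √[826.52 × 1337.33] = 1051.3468
r = 1010 / 1051.3468 ≈ 0.9607

0.9607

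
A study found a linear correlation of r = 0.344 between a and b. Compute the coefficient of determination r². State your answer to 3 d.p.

r² = (0.344)² = 0.118

0.118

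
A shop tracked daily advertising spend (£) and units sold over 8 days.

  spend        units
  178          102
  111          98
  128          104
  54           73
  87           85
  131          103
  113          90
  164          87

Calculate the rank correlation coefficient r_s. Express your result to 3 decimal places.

0.595

Rank spend: 8, 3, 5, 1, 2, 6, 4, 7
Rank units: 6, 5, 8, 1, 2, 7, 4, 3
d = rank(spend) − rank(units): 2, -2, -3, 0, 0, -1, 0, 4; Σd² = 34
ρ = 1 − 6Σd² / [n(n²−1)] = 1 − 6×34 / (8×63) = 1 − 204/504 ≈ 0.595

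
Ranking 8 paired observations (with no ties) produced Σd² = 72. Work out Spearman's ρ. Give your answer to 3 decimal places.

ρ = 1 − 6Σd² / [n(n²−1)] = 1 − 6×72 / (8×63)
  = 1 − 432/504 = 1 − 0.8571 ≈ 0.143

0.143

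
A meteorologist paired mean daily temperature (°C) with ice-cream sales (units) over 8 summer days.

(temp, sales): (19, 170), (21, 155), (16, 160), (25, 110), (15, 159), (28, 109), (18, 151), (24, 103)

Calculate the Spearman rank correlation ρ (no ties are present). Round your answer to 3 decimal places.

-0.714

Rank temp: 4, 5, 2, 7, 1, 8, 3, 6
Rank sales: 8, 5, 7, 3, 6, 2, 4, 1
d = rank(temp) − rank(sales): -4, 0, -5, 4, -5, 6, -1, 5; Σd² = 144
ρ = 1 − 6Σd² / [n(n²−1)] = 1 − 6×144 / (8×63) = 1 − 864/504 ≈ -0.714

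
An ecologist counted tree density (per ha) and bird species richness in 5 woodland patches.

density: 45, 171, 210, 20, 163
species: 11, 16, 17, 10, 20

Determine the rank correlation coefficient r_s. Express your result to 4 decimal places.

0.7000

Rank density: 2, 4, 5, 1, 3
Rank species: 2, 3, 4, 1, 5
d = rank(density) − rank(species): 0, 1, 1, 0, -2; Σd² = 6
ρ = 1 − 6Σd² / [n(n²−1)] = 1 − 6×6 / (5×24) = 1 − 36/120 ≈ 0.7000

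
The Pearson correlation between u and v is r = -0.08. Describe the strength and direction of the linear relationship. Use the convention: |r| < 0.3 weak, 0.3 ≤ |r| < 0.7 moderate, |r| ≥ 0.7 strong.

r = -0.08 < 0 so the relationship is negative.
|r| = 0.08, which falls in the weak range.

weak negative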